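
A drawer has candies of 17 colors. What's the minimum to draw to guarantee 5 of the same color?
69
Worst case: 4 of each = 68. One more: 69.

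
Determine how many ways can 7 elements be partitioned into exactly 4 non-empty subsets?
350

Explanation: This equals S(7,4), the Stirling number of the 2nd kind.
Using the Stirling recurrence: S(n,k) = k·S(n-1,k) + S(n-1,k-1)
S(7,4) = 4·S(6,4) + S(6,3)
         = 4·65 + 90
         = 260 + 90
         = 350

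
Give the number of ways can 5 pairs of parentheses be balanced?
42

Working:
Using the Catalan number formula: C_n = C(2n, n) / (n+1)
C_5 = C(10, 5) / (5+1)
     = 252 / 6
     = 42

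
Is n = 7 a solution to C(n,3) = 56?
No

Working:
C(7,3) = 7·6·5/3! = 210/6 = 35, which does not equal 56.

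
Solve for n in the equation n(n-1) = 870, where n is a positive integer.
n² − n − 870 = 0, so n = (1 ± √(1 + 4·870))/2 = (1 ± √3,481)/2 = (1 ± 59)/2, i.e. n = 30 or n = -29. Taking the positive root, n = 30 (check: 30×29 = 870).
Final answer: 30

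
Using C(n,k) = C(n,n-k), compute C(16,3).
560

Working:
C(16,3) = C(16,13) = 560.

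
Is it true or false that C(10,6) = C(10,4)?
True

Explanation: Symmetry C(n,k) = C(n,n-k): C(10,6) = 210 and C(10,4) = 210. Both sides agree, so the statement holds.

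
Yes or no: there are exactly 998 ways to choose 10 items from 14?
No
C(14,10) = 1,001 ≠ 998.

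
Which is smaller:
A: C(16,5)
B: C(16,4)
B

A=C(16,5)=4,368, B=C(16,4)=1,820.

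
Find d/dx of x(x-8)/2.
(2x - 8)/2
d/dx[(x-0)(x-8)] = (x-8) + (x-0) = 2x - 8. Dividing by 2 gives (2x - 8)/2.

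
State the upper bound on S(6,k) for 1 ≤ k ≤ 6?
90

Row S(6,k) for k = 1..6 (via S(n,k) = k·S(n−1,k) + S(n−1,k−1)): 1, 31, 90, 65, 15, 1. The row is unimodal; maximum at k = 3: 90.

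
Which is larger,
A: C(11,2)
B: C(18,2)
A=C(11,2)=55, B=C(18,2)=153.

Answer: B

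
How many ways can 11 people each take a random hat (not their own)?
14,684,570

Working:
Using D(n) = (n-1)[D(n-1) + D(n-2)]:
D(11) = (11-1) × [D(10) + D(9)]
      = 10 × [1334961 + 133496]
      = 10 × 1468457
      = 14,684,570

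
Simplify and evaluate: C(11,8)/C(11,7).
C(n,k+1)/C(n,k) = (n−k)/(k+1). Here (11−7)/(7+1) = 4/8 = 1/2.

Answer: 1/2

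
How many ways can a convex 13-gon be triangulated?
58,786
Using the Catalan number formula: C_n = C(2n, n) / (n+1)
C_11 = C(22, 11) / (11+1)
     = 705432 / 12
     = 58,786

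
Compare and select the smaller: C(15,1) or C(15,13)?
C(15,1)=15, C(15,13)=105.
Final answer: C(15,1)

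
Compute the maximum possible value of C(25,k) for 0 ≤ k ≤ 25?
5,200,300

Explanation: Maximum at k = 12 or k = 13: C(25,12) = 5,200,300.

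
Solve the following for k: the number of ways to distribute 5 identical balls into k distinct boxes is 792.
8
Stars and bars: the count is C(5+k−1, k−1), increasing in k. k=6: C(10,5) = 252, k=7: C(11,6) = 462, k=8: C(12,7) = 792 ✓. So k = 8.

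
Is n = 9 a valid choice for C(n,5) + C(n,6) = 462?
No

Working:
C(9,5) + C(9,6) = 126 + 84 = 210, which does not equal 462.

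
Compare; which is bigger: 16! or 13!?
16!

Reasoning: 16!=20,922,789,888,000, 13!=6,227,020,800. 16! > 13!.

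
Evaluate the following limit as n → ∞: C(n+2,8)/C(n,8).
1

Both numerator and denominator grow as n^8/8! for large n, so the ratio → 1.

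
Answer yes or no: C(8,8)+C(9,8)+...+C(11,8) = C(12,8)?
No

Working:
Hockey stick identity gives Σ = C(12,9) = 220; RHS C(12,8) = 495.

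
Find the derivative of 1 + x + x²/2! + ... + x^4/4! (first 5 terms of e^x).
Differentiating term by term gives the first 4 terms of e^x.

Answer: 1 + x + x²/2! + ... + x^3/3!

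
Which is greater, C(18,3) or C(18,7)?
C(18,7)

Solution: C(18,3)=816, C(18,7)=31,824.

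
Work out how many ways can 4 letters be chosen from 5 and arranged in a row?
120

Working:
P(5,4) = 5!/(5-4)! = 120.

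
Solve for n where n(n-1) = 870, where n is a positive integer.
30
n² − n − 870 = 0, so n = (1 ± √(1 + 4·870))/2 = (1 ± √3,481)/2 = (1 ± 59)/2, i.e. n = 30 or n = -29. Taking the positive root, n = 30 (check: 30×29 = 870).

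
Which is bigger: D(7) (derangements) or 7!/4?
D(7)

D(7) = (7-1)·[D(6) + D(5)] = 6·[265 + 44] = 1,854; 7!/4 = 5,040/4 = 1,260.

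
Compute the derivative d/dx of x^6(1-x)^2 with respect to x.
6x^5(1-x)^2 - 2x^6(1-x)^1
Product rule: 6x^{5}(1-x)^{2} + x^6·(-2)(1-x)^{1}.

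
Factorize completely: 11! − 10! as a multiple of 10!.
10 × 10! = 36,288,000

Working:
11! − 10! = 11·10! − 10! = (11 − 1)·10! = 10 × 10! = 36,288,000.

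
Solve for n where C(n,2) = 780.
40

Working:
C(n,2) = n(n−1)/2! is increasing in n, and n(n−1) = 2!·780 = 1,560 ≈ (n−0.5)^2 gives n ≈ 40.0. Check: C(38,2) = 703, C(39,2) = 741, C(40,2) = 780 ✓. So n = 40.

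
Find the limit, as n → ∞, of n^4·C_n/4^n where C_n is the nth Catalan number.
∞

Working:
C_n ~ 4^n/(n^(3/2)√π), so n^4·C_n/4^n ~ n^(4 − 3/2)/√π → ∞.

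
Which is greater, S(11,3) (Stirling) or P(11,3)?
S(11,3)

Solution: S(11,3) = 3·S(10,3) + S(10,2) = 3·9,330 + 511 = 28,501; P(11,3) = 990.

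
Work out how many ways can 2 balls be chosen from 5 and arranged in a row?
20

Reasoning: P(5,2) = 5!/(5-2)! = 20.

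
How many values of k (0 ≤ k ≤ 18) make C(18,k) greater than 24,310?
Row 18 is unimodal and symmetric about k=18/2. C(18,6)=18,564 ≤ 24,310; C(18,7)=31,824 > 24,310; by symmetry C(18,k) > 24,310 for k = 7..11. That's 11 - 7 + 1 = 5 values.

Answer: 5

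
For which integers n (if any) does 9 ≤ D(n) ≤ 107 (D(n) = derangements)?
Using D(n) = (n−1)[D(n−1) + D(n−2)] with D(1)=0, D(2)=1: D(3)=2; D(4)=9; D(5)=44; D(6)=265. So valid n = 4, 5.
Final answer: 4, 5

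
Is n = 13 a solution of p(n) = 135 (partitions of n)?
Pentagonal recurrence p(n) = p(n−1) + p(n−2) − p(n−5) − p(n−7) + …: p(13) = p(12) + p(11) − p(8) − p(6) + p(1) = 77 + 56 − 22 − 11 + 1 = 101, which does not equal 135.

Answer: No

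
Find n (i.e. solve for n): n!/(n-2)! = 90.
10

Reasoning: n!/(n-2)! = n×(n-1), a product of 2 consecutive integers ≈ (n−0.5)^2. 90^(1/2) + 0.5 ≈ 10.0; check n = 10: 10×9 = 90 ✓. So n = 10.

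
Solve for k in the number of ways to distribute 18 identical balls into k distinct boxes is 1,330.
4

Explanation: Stars and bars: the count is C(18+k−1, k−1), increasing in k. k=2: C(19,1) = 19, k=3: C(20,2) = 190, k=4: C(21,3) = 1,330 ✓. So k = 4.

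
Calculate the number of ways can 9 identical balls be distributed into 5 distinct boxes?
715

Explanation: C(9+5-1, 5-1) = C(13, 4) = 715.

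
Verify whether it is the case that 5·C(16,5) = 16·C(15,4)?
True

Solution: Absorption identity k·C(n,k) = n·C(n-1,k-1). LHS = 5·4368 = 21,840; RHS = 16·1365 = 21,840.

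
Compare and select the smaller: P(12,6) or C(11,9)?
C(11,9)
P(12,6)=665,280, C(11,9)=55.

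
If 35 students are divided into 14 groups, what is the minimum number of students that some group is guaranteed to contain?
3

Reasoning: Pigeonhole: ⌈35/14⌉ = 3.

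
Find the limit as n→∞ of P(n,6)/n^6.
1
P(n,6) = n(n-1)···(n-5) ≈ n^6 for large n. Limit = 1.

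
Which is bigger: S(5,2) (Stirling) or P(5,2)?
P(5,2)

Explanation: S(5,2) = 2·S(4,2) + S(4,1) = 2·7 + 1 = 15; P(5,2) = 20.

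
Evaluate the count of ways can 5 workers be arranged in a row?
120
Arrangements of 5 distinct objects: 5! = 120.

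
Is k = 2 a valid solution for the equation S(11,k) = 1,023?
Yes

S(11,2) = 2·S(10,2) + S(10,1) = 2·511 + 1 = 1,023, which equals 1,023.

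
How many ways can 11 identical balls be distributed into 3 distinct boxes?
78
C(11+3-1, 3-1) = C(13, 2) = 78.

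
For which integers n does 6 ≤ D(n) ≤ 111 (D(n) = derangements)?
4, 5

Reasoning: Using D(n) = (n−1)[D(n−1) + D(n−2)] with D(1)=0, D(2)=1: D(3)=2; D(4)=9; D(5)=44; D(6)=265. So valid n = 4, 5.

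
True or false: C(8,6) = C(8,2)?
True

Explanation: Symmetry C(n,k) = C(n,n-k): C(8,6) = 28 and C(8,2) = 28. Both sides agree, so the statement holds.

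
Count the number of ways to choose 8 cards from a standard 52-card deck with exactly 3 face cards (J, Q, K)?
144,761,760

Explanation: 12 face cards and 40 non-face cards: C(12,3) × C(40,5) = 220 × 658,008 = 144,761,760.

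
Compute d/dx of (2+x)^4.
Using the power rule: d/dx (2+x)^4 = 4(2+x)^{3}.

Answer: 4(2+x)^3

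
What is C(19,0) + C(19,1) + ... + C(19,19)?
524,288

Solution: Sum of binomial coefficients = 2^19 = 524,288.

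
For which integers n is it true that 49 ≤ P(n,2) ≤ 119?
P(7,2)=42; P(8,2)=56; P(9,2)=72; P(10,2)=90; P(11,2)=110; P(12,2)=132. So valid n = 8, 9, 10, 11.

Answer: 8, 9, 10, 11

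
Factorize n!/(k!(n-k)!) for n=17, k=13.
C(17,13) = 2,380

This is the binomial coefficient C(17,13) = 2,380.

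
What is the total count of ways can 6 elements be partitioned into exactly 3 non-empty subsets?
This equals S(6,3), the Stirling number of the 2nd kind.
Using the Stirling recurrence: S(n,k) = k·S(n-1,k) + S(n-1,k-1)
S(6,3) = 3·S(5,3) + S(5,2)
         = 3·25 + 15
         = 75 + 15
         = 90
Final answer: 90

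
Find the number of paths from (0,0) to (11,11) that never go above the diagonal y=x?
58,786

Working:
Counted by the Catalan number C_11: C_11 = C(22,11)/(11+1) = 705,432/12 = 58,786.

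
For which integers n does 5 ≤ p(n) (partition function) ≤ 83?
4, 5, 6, 7, 8, 9, 10, 11, 12

Tabulating p(n) via p(n) = p(n−1) + p(n−2) − p(n−5) − p(n−7) + …: p(3)=3; p(4)=5; p(5)=7; p(6)=11; p(7)=15; p(8)=22; p(9)=30; p(10)=42; p(11)=56; p(12)=77; p(13)=101. So valid n = 4, 5, 6, 7, 8, 9, 10, 11, 12.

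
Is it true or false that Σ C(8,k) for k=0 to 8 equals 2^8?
Binomial theorem: Σ C(8,k) = (1+1)^8 = 2^8 = 256; RHS 2^8 = 256.

Answer: True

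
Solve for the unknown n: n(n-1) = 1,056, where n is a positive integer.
n² − n − 1,056 = 0, so n = (1 ± √(1 + 4·1,056))/2 = (1 ± √4,225)/2 = (1 ± 65)/2, i.e. n = 33 or n = -32. Taking the positive root, n = 33 (check: 33×32 = 1,056).

Answer: 33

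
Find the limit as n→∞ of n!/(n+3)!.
0

Working:
n!/(n+3)! = 1/[(n+1)(n+2)(n+3)] → 0 as n → ∞.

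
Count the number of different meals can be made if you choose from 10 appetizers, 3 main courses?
30
By the multiplication principle: 10 × 3 = 30.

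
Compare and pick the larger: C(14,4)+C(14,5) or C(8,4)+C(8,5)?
First=3,003, Second=126.

Answer: C(14,4)+C(14,5)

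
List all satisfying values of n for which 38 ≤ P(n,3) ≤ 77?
5

Working:
P(4,3)=24; P(5,3)=60; P(6,3)=120. So valid n = 5.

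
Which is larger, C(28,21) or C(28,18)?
C(28,18)

Working:
C(28,21)=1,184,040, C(28,18)=13,123,110.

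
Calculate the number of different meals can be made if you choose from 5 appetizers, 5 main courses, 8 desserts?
200

Working:
By the multiplication principle: 5 × 5 × 8 = 200.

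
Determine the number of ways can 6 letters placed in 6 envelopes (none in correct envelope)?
265

Working:
Using D(n) = (n-1)[D(n-1) + D(n-2)]:
D(6) = (6-1) × [D(5) + D(4)]
      = 5 × [44 + 9]
      = 5 × 53
      = 265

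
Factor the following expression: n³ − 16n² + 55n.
n³ − 16n² + 55n = n(n² − 16n + 55) = n(n − 5)(n − 11).
Final answer: n(n − 5)(n − 11)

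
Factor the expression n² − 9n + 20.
(n − 4)(n − 5)

Reasoning: Seek roots whose sum is 9 and product is 20: (4, 5). So n² − 9n + 20 = (n − 4)(n − 5).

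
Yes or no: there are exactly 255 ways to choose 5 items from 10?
No

C(10,5) = 252 ≠ 255.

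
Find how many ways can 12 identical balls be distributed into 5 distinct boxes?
1,820

Working:
C(12+5-1, 5-1) = C(16, 4) = 1,820.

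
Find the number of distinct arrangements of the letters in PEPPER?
Word has 6 letters (P=3, E=2, R=1). Arrangements: 6!/Π(k!) = 60.

Answer: 60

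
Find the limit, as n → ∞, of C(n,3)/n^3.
1/6

C(n,3) ≈ n^3/3! for large n. Limit = 1/3! = 1/6.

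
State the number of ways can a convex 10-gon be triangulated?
Using the Catalan number formula: C_n = C(2n, n) / (n+1)
C_8 = C(16, 8) / (8+1)
     = 12870 / 9
     = 1,430

Answer: 1,430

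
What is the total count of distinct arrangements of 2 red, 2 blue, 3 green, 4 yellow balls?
Multinomial: 11!/(2! × 2! × 3! × 4!) = 69,300.
Final answer: 69,300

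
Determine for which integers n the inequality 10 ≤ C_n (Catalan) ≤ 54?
4, 5

Explanation: C_3=5; C_4=14; C_5=42; C_6=132. So valid n = 4, 5.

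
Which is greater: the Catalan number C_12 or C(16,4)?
C_12

Solution: C_12 = C(24,12)/(12+1) = 2,704,156/13 = 208,012; C(16,4) = 1,820.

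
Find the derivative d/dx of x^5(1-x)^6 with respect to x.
5x^4(1-x)^6 - 6x^5(1-x)^5

Explanation: Product rule: 5x^{4}(1-x)^{6} + x^5·(-6)(1-x)^{5}.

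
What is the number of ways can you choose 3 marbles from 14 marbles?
C(14,3) = 14! / (3! × (14-3)!)
         = 14! / (3! × 11!)
         = 364

Answer: 364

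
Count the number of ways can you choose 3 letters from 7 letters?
C(7,3) = 7! / (3! × (7-3)!)
         = 7! / (3! × 4!)
         = 35

Answer: 35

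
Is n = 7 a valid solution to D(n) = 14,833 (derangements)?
No

Explanation: D(7) = (7-1)·[D(6) + D(5)] = 6·[265 + 44] = 1,854, which does not equal 14,833.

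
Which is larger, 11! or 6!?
11!

Solution: 11!=39,916,800, 6!=720. 11! > 6!.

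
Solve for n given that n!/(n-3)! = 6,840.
20
n!/(n-3)! = n×(n-1)×(n-2), a product of 3 consecutive integers ≈ (n−1)^3. 6,840^(1/3) + 1 ≈ 20.0; check n = 20: 20×19×18 = 6,840 ✓. So n = 20.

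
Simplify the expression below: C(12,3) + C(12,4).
715

Working:
By Pascal's identity: C(13,4) = 715.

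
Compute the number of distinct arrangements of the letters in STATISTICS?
50,400

Word has 10 letters (S=3, T=3, A=1, I=2, C=1). Arrangements: 10!/Π(k!) = 50,400.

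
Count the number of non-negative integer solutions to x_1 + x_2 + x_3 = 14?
120

Solution: C(14+3-1, 3-1) = 120.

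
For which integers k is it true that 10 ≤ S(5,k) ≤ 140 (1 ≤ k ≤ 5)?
S(5,1)=1; S(5,2)=15; S(5,3)=25; S(5,4)=10; S(5,5)=1. So valid k = 2, 3, 4.

Answer: 2, 3, 4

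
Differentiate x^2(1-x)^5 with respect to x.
2x^1(1-x)^5 - 5x^2(1-x)^4

Explanation: Product rule: 2x^{1}(1-x)^{5} + x^2·(-5)(1-x)^{4}.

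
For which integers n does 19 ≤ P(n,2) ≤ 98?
5, 6, 7, 8, 9, 10

Working:
P(4,2)=12; P(5,2)=20; P(6,2)=30; P(7,2)=42; P(8,2)=56; P(9,2)=72; P(10,2)=90; P(11,2)=110. So valid n = 5, 6, 7, 8, 9, 10.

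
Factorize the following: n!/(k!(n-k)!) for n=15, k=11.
C(15,11) = 1,365

Working:
This is the binomial coefficient C(15,11) = 1,365.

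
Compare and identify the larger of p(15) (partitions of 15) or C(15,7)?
C(15,7)

Solution: Pentagonal recurrence p(n) = p(n−1) + p(n−2) − p(n−5) − p(n−7) + …: p(15) = p(14) + p(13) − p(10) − p(8) + p(3) + p(0) = 135 + 101 − 42 − 22 + 3 + 1 = 176; C(15,7) = 6,435.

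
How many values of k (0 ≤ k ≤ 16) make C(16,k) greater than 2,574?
Row 16 is unimodal and symmetric about k=16/2. C(16,4)=1,820 ≤ 2,574; C(16,5)=4,368 > 2,574; by symmetry C(16,k) > 2,574 for k = 5..11. That's 11 - 5 + 1 = 7 values.
Final answer: 7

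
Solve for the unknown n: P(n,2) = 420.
21

Working:
P(n,2) = n(n−1) is increasing in n; n(n−1) ≈ (n−0.5)^2 = 420 gives n ≈ 21.0. Check: P(19,2) = 342, P(20,2) = 380, P(21,2) = 420 ✓. So n = 21.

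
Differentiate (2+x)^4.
4(2+x)^3

Reasoning: Using the power rule: d/dx (2+x)^4 = 4(2+x)^{3}.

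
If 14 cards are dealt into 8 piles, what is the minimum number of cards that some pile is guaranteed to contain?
2

Pigeonhole: ⌈14/8⌉ = 2.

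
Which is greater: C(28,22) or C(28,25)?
C(28,22)

Working:
C(28,22)=376,740, C(28,25)=3,276.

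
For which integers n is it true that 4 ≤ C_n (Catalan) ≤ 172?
C_2=2; C_3=5; C_4=14; C_5=42; C_6=132; C_7=429. So valid n = 3, 4, 5, 6.

Answer: 3, 4, 5, 6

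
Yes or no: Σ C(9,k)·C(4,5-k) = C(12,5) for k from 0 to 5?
Vandermonde's identity gives C(13,5) = 1,287; RHS C(12,5) = 792.

Answer: No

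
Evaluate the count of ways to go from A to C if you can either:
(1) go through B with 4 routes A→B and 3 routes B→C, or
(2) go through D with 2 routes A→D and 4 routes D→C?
20

Explanation: Route via B: 4×3=12. Route via D: 2×4=8. Total: 20.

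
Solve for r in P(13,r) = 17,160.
4

Explanation: P(13,r) = 13·12·…·(13−r+1), a product of r factors. Multiplying down from 13: 13 = 13; 13·12 = 156; 13·12·11 = 1,716; 13·12·11·10 = 17,160 ✓ (4 factors). So r = 4.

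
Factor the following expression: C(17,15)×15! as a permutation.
P(17,15)

Working:
C(17,15)×15! = [17!/(15!(2)!)]×15! = 17!/(2)! = P(17,15) = 177,843,714,048,000.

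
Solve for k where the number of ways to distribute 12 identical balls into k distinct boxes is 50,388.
8

Working:
Stars and bars: the count is C(12+k−1, k−1), increasing in k. k=6: C(17,5) = 6,188, k=7: C(18,6) = 18,564, k=8: C(19,7) = 50,388 ✓. So k = 8.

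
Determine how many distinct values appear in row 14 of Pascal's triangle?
Row 14 has entries C(14,0)..C(14,14); by symmetry C(14,k)=C(14,14-k), giving 8 distinct values.
Final answer: 8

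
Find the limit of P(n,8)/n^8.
1

P(n,8) = n(n-1)···(n-7) ≈ n^8 for large n. Limit = 1.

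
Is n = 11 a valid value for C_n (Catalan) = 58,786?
Yes

C_11 = C(22,11)/(11+1) = 705,432/12 = 58,786, which equals 58,786.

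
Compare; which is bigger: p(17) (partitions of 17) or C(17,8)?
C(17,8)

Reasoning: Pentagonal recurrence p(n) = p(n−1) + p(n−2) − p(n−5) − p(n−7) + …: p(17) = p(16) + p(15) − p(12) − p(10) + p(5) + p(2) = 231 + 176 − 77 − 42 + 7 + 2 = 297; C(17,8) = 24,310.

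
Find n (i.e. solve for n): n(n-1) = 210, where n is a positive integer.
15

Reasoning: n² − n − 210 = 0, so n = (1 ± √(1 + 4·210))/2 = (1 ± √841)/2 = (1 ± 29)/2, i.e. n = 15 or n = -14. Taking the positive root, n = 15 (check: 15×14 = 210).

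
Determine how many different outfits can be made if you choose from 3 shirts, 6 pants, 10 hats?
180

By the multiplication principle: 3 × 6 × 10 = 180.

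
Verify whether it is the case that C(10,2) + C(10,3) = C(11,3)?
True
Pascal's identity: LHS = 45 + 120 = 165; RHS = C(11,3) = 165. Both sides agree, so the statement holds.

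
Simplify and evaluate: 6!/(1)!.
720

Explanation: This equals 6×5×...×2 = 720.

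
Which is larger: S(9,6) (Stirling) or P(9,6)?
P(9,6)

Reasoning: S(9,6) = 6·S(8,6) + S(8,5) = 6·266 + 1,050 = 2,646; P(9,6) = 60,480.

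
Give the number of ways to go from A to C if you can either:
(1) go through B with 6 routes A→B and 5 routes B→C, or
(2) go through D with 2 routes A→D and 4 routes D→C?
Route via B: 6×5=30. Route via D: 2×4=8. Total: 38.
Final answer: 38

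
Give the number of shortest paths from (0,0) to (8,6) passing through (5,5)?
1,008

Solution: To (5,5): C(10,5)=252. From there: C(4,3)=4. Total: 1,008.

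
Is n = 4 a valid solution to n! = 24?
4! = 4·3! = 4·6 = 24, which equals 24.

Answer: Yes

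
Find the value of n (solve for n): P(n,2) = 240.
P(n,2) = n(n−1) is increasing in n; n(n−1) ≈ (n−0.5)^2 = 240 gives n ≈ 16.0. Check: P(14,2) = 182, P(15,2) = 210, P(16,2) = 240 ✓. So n = 16.
Final answer: 16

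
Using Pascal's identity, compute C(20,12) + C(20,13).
203,490

Working:
C(20,12) + C(20,13) = C(21,13) = 203,490.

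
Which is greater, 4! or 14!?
14!

4!=24, 14!=87,178,291,200. 14! > 4!.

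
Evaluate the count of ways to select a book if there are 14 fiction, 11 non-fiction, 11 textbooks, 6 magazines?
By the addition principle: 14 + 11 + 11 + 6 = 42.
Final answer: 42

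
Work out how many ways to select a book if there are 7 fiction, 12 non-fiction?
19

Working:
By the addition principle: 7 + 12 = 19.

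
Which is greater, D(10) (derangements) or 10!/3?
D(10)

Explanation: D(10) = (10-1)·[D(9) + D(8)] = 9·[133,496 + 14,833] = 1,334,961; 10!/3 = 3,628,800/3 = 1,209,600.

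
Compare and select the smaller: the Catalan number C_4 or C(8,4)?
C_4

Working:
C_4 = C(8,4)/(4+1) = 70/5 = 14; C(8,4) = 70.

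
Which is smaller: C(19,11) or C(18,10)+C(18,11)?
Equal

By Pascal's identity: C(19,11) = C(18,10)+C(18,11) = 75,582. Equal.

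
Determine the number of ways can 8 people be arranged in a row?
40,320

Arrangements of 8 distinct objects: 8! = 40,320.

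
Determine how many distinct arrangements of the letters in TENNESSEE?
3,780
Word has 9 letters (T=1, E=4, N=2, S=2). Arrangements: 9!/Π(k!) = 3,780.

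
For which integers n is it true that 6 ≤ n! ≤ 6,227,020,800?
3, 4, 5, 6, 7, 8, 9, 10, 11, 12, 13
n! is strictly increasing; 3! = 6 and 13! = 6,227,020,800, so valid n = 3, 4, 5, 6, 7, 8, 9, 10, 11, 12, 13.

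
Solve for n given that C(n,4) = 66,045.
37

Reasoning: C(n,4) = n(n−1)(n−2)(n−3)/4! is increasing in n, and n(n−1)(n−2)(n−3) = 4!·66,045 = 1,585,080 ≈ (n−1.5)^4 gives n ≈ 37.0. Check: C(35,4) = 52,360, C(36,4) = 58,905, C(37,4) = 66,045 ✓. So n = 37.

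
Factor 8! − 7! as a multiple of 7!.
7 × 7! = 35,280

Reasoning: 8! − 7! = 8·7! − 7! = (8 − 1)·7! = 7 × 7! = 35,280.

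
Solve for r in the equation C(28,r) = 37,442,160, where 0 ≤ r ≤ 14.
13

Working:
C(28,r) is increasing for 0 ≤ r ≤ 14. Stepping up (C(28,r+1) = C(28,r)·(28−r)/(r+1)): C(28,1) = 28, C(28,2) = 378, C(28,3) = 3,276, C(28,4) = 20,475, C(28,5) = 98,280, C(28,6) = 376,740, C(28,7) = 1,184,040, C(28,8) = 3,108,105, C(28,9) = 6,906,900, C(28,10) = 13,123,110, C(28,11) = 21,474,180, C(28,12) = 30,421,755, C(28,13) = 37,442,160 ✓. So r = 13.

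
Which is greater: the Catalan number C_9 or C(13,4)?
C_9

Working:
C_9 = C(18,9)/(9+1) = 48,620/10 = 4,862; C(13,4) = 715.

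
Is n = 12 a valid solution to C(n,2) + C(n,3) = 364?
No

Solution: C(12,2) + C(12,3) = 66 + 220 = 286, which does not equal 364.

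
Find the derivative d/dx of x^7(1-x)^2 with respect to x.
7x^6(1-x)^2 - 2x^7(1-x)^1

Solution: Product rule: 7x^{6}(1-x)^{2} + x^7·(-2)(1-x)^{1}.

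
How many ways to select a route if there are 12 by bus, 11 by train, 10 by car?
By the addition principle: 12 + 11 + 10 = 33.

Answer: 33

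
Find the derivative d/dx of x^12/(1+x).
(12x^11(1+x) - x^12)/(1+x)²

Quotient rule: [12x^{11}(1+x) - x^12]/(1+x)².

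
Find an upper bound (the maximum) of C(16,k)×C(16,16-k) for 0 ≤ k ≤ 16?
165,636,900

Solution: C(16,k)·C(16,16-k) = C(16,k)², maximised at the centre k = 8: C(16,8)² = 165,636,900.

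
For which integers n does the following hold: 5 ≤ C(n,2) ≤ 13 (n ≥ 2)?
4, 5

Reasoning: C(3,2)=3; C(4,2)=6; C(5,2)=10; C(6,2)=15. So valid n = 4, 5.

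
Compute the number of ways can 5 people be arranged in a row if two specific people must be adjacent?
48

Solution: Treat pair as unit: (5-1)! arrangements × 2 internal orders = 48.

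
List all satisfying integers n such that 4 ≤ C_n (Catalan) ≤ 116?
3, 4, 5

C_2=2; C_3=5; C_4=14; C_5=42; C_6=132. So valid n = 3, 4, 5.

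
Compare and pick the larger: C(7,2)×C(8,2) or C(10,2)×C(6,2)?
C(10,2)×C(6,2)

Working:
C(7,2)×C(8,2)=588, C(10,2)×C(6,2)=675.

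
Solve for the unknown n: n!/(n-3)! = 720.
n!/(n-3)! = n×(n-1)×(n-2), a product of 3 consecutive integers ≈ (n−1)^3. 720^(1/3) + 1 ≈ 10.0; check n = 10: 10×9×8 = 720 ✓. So n = 10.

Answer: 10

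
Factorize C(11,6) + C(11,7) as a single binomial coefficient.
C(12,7)

Explanation: By Pascal's identity: C(11,6) + C(11,7) = C(12,7) = 792.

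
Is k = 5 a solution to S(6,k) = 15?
Yes
S(6,5) = 5·S(5,5) + S(5,4) = 5·1 + 10 = 15, which equals 15.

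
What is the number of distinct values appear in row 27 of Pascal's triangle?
14

Working:
Row 27 has entries C(27,0)..C(27,27); by symmetry C(27,k)=C(27,27-k), giving 14 distinct values.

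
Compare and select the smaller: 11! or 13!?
11!

Reasoning: 11!=39,916,800, 13!=6,227,020,800. 13! > 11!.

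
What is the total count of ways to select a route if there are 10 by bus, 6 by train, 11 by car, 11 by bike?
38

Explanation: By the addition principle: 10 + 6 + 11 + 11 = 38.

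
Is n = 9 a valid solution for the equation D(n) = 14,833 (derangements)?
D(9) = (9-1)·[D(8) + D(7)] = 8·[14,833 + 1,854] = 133,496, which does not equal 14,833.
Final answer: No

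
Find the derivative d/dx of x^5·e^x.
(5x^4 + x^5)e^x

Working:
Product rule: d/dx[x^5]·e^x + x^5·d/dx[e^x] = 5x^{4}e^x + x^5e^x.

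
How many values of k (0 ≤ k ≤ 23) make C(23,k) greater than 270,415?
8

Solution: Row 23 is unimodal and symmetric about k=23/2. C(23,7)=245,157 ≤ 270,415; C(23,8)=490,314 > 270,415; by symmetry C(23,k) > 270,415 for k = 8..15. That's 15 - 8 + 1 = 8 values.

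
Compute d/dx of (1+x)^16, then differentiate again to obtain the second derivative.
240(1+x)^14

Explanation: First derivative: 16(1+x)^{15}. Second derivative: 16·15·(1+x)^{14} = 240(1+x)^{14}.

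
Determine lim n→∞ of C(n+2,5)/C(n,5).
1
Both numerator and denominator grow as n^5/5! for large n, so the ratio → 1.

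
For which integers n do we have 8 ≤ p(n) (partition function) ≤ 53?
Tabulating p(n) via p(n) = p(n−1) + p(n−2) − p(n−5) − p(n−7) + …: p(5)=7; p(6)=11; p(7)=15; p(8)=22; p(9)=30; p(10)=42; p(11)=56. So valid n = 6, 7, 8, 9, 10.
Final answer: 6, 7, 8, 9, 10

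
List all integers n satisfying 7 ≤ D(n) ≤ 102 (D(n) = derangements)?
4, 5

Working:
Using D(n) = (n−1)[D(n−1) + D(n−2)] with D(1)=0, D(2)=1: D(3)=2; D(4)=9; D(5)=44; D(6)=265. So valid n = 4, 5.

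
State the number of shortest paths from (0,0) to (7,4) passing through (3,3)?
100
To (3,3): C(6,3)=20. From there: C(5,4)=5. Total: 100.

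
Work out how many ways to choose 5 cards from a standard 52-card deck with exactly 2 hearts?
712,842

Explanation: 13 hearts and 39 non-hearts: C(13,2) × C(39,3) = 78 × 9139 = 712,842.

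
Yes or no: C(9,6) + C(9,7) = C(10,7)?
Yes

Explanation: Pascal's identity: LHS = 84 + 36 = 120; RHS = C(10,7) = 120. Both sides agree, so the statement holds.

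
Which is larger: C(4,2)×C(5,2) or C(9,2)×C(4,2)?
C(9,2)×C(4,2)

Solution: C(4,2)×C(5,2)=60, C(9,2)×C(4,2)=216.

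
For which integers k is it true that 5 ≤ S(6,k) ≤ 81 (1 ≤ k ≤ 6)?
2, 4, 5
S(6,1)=1; S(6,2)=31; S(6,3)=90; S(6,4)=65; S(6,5)=15; S(6,6)=1. So valid k = 2, 4, 5.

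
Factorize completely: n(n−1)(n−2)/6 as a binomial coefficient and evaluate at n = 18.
C(n,3); C(18,3) = 816
n(n−1)(n−2)/6 = n!/(3!(n−3)!) = C(n,3). At n = 18: C(18,3) = 816.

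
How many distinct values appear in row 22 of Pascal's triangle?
12

Working:
Row 22 has entries C(22,0)..C(22,22); by symmetry C(22,k)=C(22,22-k), giving 12 distinct values.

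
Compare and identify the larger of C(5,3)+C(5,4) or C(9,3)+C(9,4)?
C(9,3)+C(9,4)

First=15, Second=210.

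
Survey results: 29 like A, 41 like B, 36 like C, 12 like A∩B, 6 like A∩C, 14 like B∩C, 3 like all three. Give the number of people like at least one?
77

Reasoning: |A∪B∪C| = 29+41+36-12-6-14+3 = 77.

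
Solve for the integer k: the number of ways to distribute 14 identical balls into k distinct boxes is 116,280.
8

Working:
Stars and bars: the count is C(14+k−1, k−1), increasing in k. k=6: C(19,5) = 11,628, k=7: C(20,6) = 38,760, k=8: C(21,7) = 116,280 ✓. So k = 8.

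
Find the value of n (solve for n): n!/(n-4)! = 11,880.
n!/(n-4)! = n×(n-1)×(n-2)×(n-3), a product of 4 consecutive integers ≈ (n−1.5)^4. 11,880^(1/4) + 1.5 ≈ 11.9; check n = 12: 12×11×10×9 = 11,880 ✓. So n = 12.
Final answer: 12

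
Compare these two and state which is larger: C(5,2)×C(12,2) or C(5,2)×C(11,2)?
C(5,2)×C(12,2)

Working:
C(5,2)×C(12,2)=660, C(5,2)×C(11,2)=550.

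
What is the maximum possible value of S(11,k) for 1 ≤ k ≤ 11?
Row S(11,k) for k = 1..11 (via S(n,k) = k·S(n−1,k) + S(n−1,k−1)): 1, 1,023, 28,501, 145,750, 246,730, 179,487, 63,987, 11,880, 1,155, 55, 1. The row is unimodal; maximum at k = 5: 246,730.
Final answer: 246,730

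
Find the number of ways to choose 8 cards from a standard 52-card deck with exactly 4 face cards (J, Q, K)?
45,238,050

Reasoning: 12 face cards and 40 non-face cards: C(12,4) × C(40,4) = 495 × 91,390 = 45,238,050.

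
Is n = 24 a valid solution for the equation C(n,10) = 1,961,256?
C(24,10) = 24·23·22·21·20·19·18·17·16·15/10! = 7,117,005,772,800/3,628,800 = 1,961,256, which equals 1,961,256.
Final answer: Yes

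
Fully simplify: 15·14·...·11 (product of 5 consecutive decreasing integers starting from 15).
360,360

Explanation: This is P(15,5) = 15!/(10)! = 360,360.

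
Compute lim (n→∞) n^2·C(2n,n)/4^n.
∞

C(2n,n) ~ 4^n/√(πn), so n^2·C(2n,n)/4^n ~ n^(2 − 1/2)/√π → ∞.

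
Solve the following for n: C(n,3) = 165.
11

Explanation: C(n,3) = n(n−1)(n−2)/3! is increasing in n, and n(n−1)(n−2) = 3!·165 = 990 ≈ (n−1)^3 gives n ≈ 11.0. Check: C(9,3) = 84, C(10,3) = 120, C(11,3) = 165 ✓. So n = 11.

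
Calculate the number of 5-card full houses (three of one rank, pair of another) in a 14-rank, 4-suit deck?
4,368

Solution: Triple rank: 14. Triple suits: C(4,3)=4. Pair rank: 13. Pair suits: C(4,2)=6. Total: 4,368.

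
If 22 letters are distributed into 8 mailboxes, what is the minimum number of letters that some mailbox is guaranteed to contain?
3

Reasoning: Pigeonhole: ⌈22/8⌉ = 3.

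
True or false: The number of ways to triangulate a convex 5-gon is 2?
False

Reasoning: Triangulations of a convex 5-gon are counted by the Catalan number C_3: C_3 = C(6,3)/(3+1) = 20/4 = 5.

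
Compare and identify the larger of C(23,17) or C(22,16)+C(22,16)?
C(22,16)+C(22,16)

Working:
C(23,17)=100,947; C(22,16)+C(22,16)=74,613+74,613=149,226.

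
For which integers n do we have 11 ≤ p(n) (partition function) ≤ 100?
6, 7, 8, 9, 10, 11, 12

Reasoning: Tabulating p(n) via p(n) = p(n−1) + p(n−2) − p(n−5) − p(n−7) + …: p(5)=7; p(6)=11; p(7)=15; p(8)=22; p(9)=30; p(10)=42; p(11)=56; p(12)=77; p(13)=101. So valid n = 6, 7, 8, 9, 10, 11, 12.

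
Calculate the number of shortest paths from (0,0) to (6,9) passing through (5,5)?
1,260

Working:
To (5,5): C(10,5)=252. From there: C(5,1)=5. Total: 1,260.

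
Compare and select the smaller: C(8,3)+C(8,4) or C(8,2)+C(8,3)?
First=126, Second=84.
Final answer: C(8,2)+C(8,3)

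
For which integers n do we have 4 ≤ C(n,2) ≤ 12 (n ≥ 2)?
4, 5

C(3,2)=3; C(4,2)=6; C(5,2)=10; C(6,2)=15. So valid n = 4, 5.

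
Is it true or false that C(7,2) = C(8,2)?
LHS = C(7,2) = 21; RHS = C(8,2) = 28. 21 ≠ 28, so the statement does not hold.

Answer: False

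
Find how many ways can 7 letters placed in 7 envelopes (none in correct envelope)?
1,854

Reasoning: Using D(n) = (n-1)[D(n-1) + D(n-2)]:
D(7) = (7-1) × [D(6) + D(5)]
      = 6 × [265 + 44]
      = 6 × 309
      = 1,854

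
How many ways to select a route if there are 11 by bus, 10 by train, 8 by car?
29

Working:
By the addition principle: 11 + 10 + 8 = 29.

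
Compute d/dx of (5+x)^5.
Using the power rule: d/dx (5+x)^5 = 5(5+x)^{4}.

Answer: 5(5+x)^4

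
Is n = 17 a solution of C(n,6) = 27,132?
No
C(17,6) = 17·16·15·14·13·12/6! = 8,910,720/720 = 12,376, which does not equal 27,132.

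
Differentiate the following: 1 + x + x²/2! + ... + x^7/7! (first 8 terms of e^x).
Differentiating term by term gives the first 7 terms of e^x.

Answer: 1 + x + x²/2! + ... + x^6/6!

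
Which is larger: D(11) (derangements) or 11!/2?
11!/2

D(11) = (11-1)·[D(10) + D(9)] = 10·[1,334,961 + 133,496] = 14,684,570; 11!/2 = 39,916,800/2 = 19,958,400.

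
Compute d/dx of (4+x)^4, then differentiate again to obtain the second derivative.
First derivative: 4(4+x)^{3}. Second derivative: 4·3·(4+x)^{2} = 12(4+x)^{2}.

Answer: 12(4+x)^2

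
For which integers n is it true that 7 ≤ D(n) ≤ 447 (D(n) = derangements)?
4, 5, 6

Using D(n) = (n−1)[D(n−1) + D(n−2)] with D(1)=0, D(2)=1: D(3)=2; D(4)=9; D(5)=44; D(6)=265; D(7)=1,854. So valid n = 4, 5, 6.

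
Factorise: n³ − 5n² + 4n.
n(n − 1)(n − 4)

Explanation: n³ − 5n² + 4n = n(n² − 5n + 4) = n(n − 1)(n − 4).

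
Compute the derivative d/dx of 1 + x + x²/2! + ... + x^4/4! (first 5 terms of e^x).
1 + x + x²/2! + ... + x^3/3!

Differentiating term by term gives the first 4 terms of e^x.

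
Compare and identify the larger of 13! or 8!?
13!

Working:
13!=6,227,020,800, 8!=40,320. 13! > 8!.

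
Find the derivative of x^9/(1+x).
(9x^8(1+x) - x^9)/(1+x)²
Quotient rule: [9x^{8}(1+x) - x^9]/(1+x)².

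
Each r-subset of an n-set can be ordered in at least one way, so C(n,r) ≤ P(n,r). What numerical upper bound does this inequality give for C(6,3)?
120

Solution: P(6,3) = 6·5·4 = 120, so C(6,3) ≤ 120. (The bound is loose by a factor of 3! = 6: C(6,3) = 120/6 = 20.)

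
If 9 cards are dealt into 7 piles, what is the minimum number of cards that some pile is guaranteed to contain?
2
Pigeonhole: ⌈9/7⌉ = 2.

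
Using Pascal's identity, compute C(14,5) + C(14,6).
C(14,5) + C(14,6) = C(15,6) = 5,005.

Answer: 5,005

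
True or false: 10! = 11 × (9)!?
False

Explanation: 10! = 10 × 9! = 3,628,800, but 11 × 9! = 3,991,680.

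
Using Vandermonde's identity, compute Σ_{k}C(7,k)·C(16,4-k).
= C(7+16,4) = C(23,4) = 8,855.
Final answer: 8,855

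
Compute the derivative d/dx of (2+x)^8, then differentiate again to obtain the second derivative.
56(2+x)^6
First derivative: 8(2+x)^{7}. Second derivative: 8·7·(2+x)^{6} = 56(2+x)^{6}.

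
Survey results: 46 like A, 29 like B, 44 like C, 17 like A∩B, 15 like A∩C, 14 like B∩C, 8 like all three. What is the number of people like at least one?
81

|A∪B∪C| = 46+29+44-17-15-14+8 = 81.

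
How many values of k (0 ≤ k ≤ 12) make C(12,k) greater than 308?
5

Working:
Row 12 is unimodal and symmetric about k=12/2. C(12,3)=220 ≤ 308; C(12,4)=495 > 308; by symmetry C(12,k) > 308 for k = 4..8. That's 8 - 4 + 1 = 5 values.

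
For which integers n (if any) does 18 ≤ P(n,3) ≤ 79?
4, 5

Working:
P(3,3)=6; P(4,3)=24; P(5,3)=60; P(6,3)=120. So valid n = 4, 5.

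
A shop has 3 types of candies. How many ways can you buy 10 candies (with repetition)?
66

Solution: Stars and bars: C(10+3-1, 10) = C(12, 10) = 66.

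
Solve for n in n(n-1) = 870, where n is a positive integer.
n² − n − 870 = 0, so n = (1 ± √(1 + 4·870))/2 = (1 ± √3,481)/2 = (1 ± 59)/2, i.e. n = 30 or n = -29. Taking the positive root, n = 30 (check: 30×29 = 870).

Answer: 30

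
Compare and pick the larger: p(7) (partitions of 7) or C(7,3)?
C(7,3)

Explanation: Pentagonal recurrence p(n) = p(n−1) + p(n−2) − p(n−5) − p(n−7) + …: p(7) = p(6) + p(5) − p(2) − p(0) = 11 + 7 − 2 − 1 = 15; C(7,3) = 35.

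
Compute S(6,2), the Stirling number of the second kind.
31

Working:
Using the Stirling recurrence: S(n,k) = k·S(n-1,k) + S(n-1,k-1)
S(6,2) = 2·S(5,2) + S(5,1)
         = 2·15 + 1
         = 30 + 1
         = 31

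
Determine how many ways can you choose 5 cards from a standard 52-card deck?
2,598,960

C(52,5) = 2,598,960.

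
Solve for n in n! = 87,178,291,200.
14

Reasoning: n! is strictly increasing. 12! = 479,001,600, 13! = 6,227,020,800, 14! = 87,178,291,200 ✓. So n = 14.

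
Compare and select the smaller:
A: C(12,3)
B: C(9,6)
B

A=C(12,3)=220, B=C(9,6)=84.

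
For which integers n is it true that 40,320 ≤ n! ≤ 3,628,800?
8, 9, 10

Explanation: n! is strictly increasing; 8! = 40,320 and 10! = 3,628,800, so valid n = 8, 9, 10.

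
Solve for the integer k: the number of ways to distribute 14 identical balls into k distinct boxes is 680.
4

Working:
Stars and bars: the count is C(14+k−1, k−1), increasing in k. k=2: C(15,1) = 15, k=3: C(16,2) = 120, k=4: C(17,3) = 680 ✓. So k = 4.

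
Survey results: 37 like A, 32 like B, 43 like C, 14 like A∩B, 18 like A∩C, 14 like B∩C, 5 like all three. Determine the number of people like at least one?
71

Solution: |A∪B∪C| = 37+32+43-14-18-14+5 = 71.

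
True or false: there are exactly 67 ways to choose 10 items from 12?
C(12,10) = 66 ≠ 67.

Answer: False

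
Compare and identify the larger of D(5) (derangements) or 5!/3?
D(5)

D(5) = (5-1)·[D(4) + D(3)] = 4·[9 + 2] = 44; 5!/3 = 120/3 = 40.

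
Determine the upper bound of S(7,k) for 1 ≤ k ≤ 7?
350

Working:
Row S(7,k) for k = 1..7 (via S(n,k) = k·S(n−1,k) + S(n−1,k−1)): 1, 63, 301, 350, 140, 21, 1. The row is unimodal; maximum at k = 4: 350.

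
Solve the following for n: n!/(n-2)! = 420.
21

Reasoning: n!/(n-2)! = n×(n-1), a product of 2 consecutive integers ≈ (n−0.5)^2. 420^(1/2) + 0.5 ≈ 21.0; check n = 21: 21×20 = 420 ✓. So n = 21.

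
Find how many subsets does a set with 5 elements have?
32

Working:
Each element can be included or excluded: 2^5 = 32.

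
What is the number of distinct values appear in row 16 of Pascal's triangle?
9

Row 16 has entries C(16,0)..C(16,16); by symmetry C(16,k)=C(16,16-k), giving 9 distinct values.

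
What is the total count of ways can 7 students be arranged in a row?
5,040

Explanation: Arrangements of 7 distinct objects: 7! = 5,040.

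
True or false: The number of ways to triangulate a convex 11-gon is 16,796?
False
Triangulations of a convex 11-gon are counted by the Catalan number C_9: C_9 = C(18,9)/(9+1) = 48,620/10 = 4,862.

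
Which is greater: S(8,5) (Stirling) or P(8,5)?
P(8,5)
S(8,5) = 5·S(7,5) + S(7,4) = 5·140 + 350 = 1,050; P(8,5) = 6,720.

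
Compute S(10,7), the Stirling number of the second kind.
5,880

Working:
Using the Stirling recurrence: S(n,k) = k·S(n-1,k) + S(n-1,k-1)
S(10,7) = 7·S(9,7) + S(9,6)
         = 7·462 + 2646
         = 3234 + 2646
         = 5,880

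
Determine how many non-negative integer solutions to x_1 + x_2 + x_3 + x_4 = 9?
220

Explanation: C(9+4-1, 4-1) = 220.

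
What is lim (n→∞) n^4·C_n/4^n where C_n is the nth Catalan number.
∞

Working:
C_n ~ 4^n/(n^(3/2)√π), so n^4·C_n/4^n ~ n^(4 − 3/2)/√π → ∞.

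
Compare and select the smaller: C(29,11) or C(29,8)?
C(29,8)

Explanation: C(29,11)=34,597,290, C(29,8)=4,292,145.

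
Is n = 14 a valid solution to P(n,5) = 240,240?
P(14,5) = 14·13·12·11·10 = 240,240, which equals 240,240.

Answer: Yes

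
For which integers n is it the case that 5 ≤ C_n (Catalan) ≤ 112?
3, 4, 5

Solution: C_2=2; C_3=5; C_4=14; C_5=42; C_6=132. So valid n = 3, 4, 5.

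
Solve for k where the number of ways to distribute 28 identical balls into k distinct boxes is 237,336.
Stars and bars: the count is C(28+k−1, k−1), increasing in k. k=4: C(31,3) = 4,495, k=5: C(32,4) = 35,960, k=6: C(33,5) = 237,336 ✓. So k = 6.
Final answer: 6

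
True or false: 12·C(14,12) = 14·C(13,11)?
True

Working:
Absorption identity k·C(n,k) = n·C(n-1,k-1). LHS = 12·91 = 1,092; RHS = 14·78 = 1,092.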